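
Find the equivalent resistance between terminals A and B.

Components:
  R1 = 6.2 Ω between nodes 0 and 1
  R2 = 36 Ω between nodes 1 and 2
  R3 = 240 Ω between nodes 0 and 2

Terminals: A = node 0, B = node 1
Reduce the network between node 0 (A) and node 1 (B) by series/parallel combination:
  Rs1 = R3 + R2 (series, joined only at node 2) = 240 + 36 = 276 Ω
  Rp1 = R1 ‖ Rs1 (parallel, both between nodes 0 and 1) = 1/(1/6.2 + 1/276) = 6.064 Ω
R_eq = 6.064 Ω

Final answer: 6.064 Ω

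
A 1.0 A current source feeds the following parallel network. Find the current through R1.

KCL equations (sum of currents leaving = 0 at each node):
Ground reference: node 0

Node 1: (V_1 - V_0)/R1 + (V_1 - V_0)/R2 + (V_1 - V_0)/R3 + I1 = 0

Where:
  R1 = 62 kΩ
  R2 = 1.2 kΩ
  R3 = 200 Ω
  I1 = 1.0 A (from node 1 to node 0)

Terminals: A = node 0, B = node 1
All resistors sit directly between nodes 0 and 1, so they are in parallel and share one voltage V; the full source current 1 A splits among them.
1/R_par = 1/62000 + 1/1200 + 1/200 = 0.005849 S  =>  R_par = 171 Ω
V = I × R_par = 1 × 171 = 171 V
I_R1 = V/R1 = 171/62000 = 0.002757 A

Final answer: 0.002757 A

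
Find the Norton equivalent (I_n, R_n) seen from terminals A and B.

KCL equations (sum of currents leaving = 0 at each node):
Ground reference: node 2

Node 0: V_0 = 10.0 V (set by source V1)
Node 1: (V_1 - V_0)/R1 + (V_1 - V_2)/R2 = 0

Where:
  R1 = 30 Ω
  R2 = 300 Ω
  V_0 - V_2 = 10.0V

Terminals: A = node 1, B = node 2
Find the Thévenin equivalent first; then I_n = V_th/R_th and R_n = R_th.
Step 1 — V_th is the open-circuit voltage V_A - V_B (nothing connected across the terminals).
Nodal analysis, taking node 2 as the 0 V reference.
Source V1 fixes V_0 = 10 V.
KCL at each unknown node (sum of currents leaving = 0; resistances in Ω):
  Node 1: (V_1 - 10)/30 + (V_1 - 0)/300 = 0
Collecting terms: 0.03667 × V_1 = 0.3333  =>  V_1 = 9.091 V
V_th = V_1 - V_2 = 9.091 - 0 = 9.091 V
Step 2 — R_th: zero the source — replace V1 by a short circuit (node 2 merges into node 0) — and find the resistance seen between A (node 1) and B (node 0).
Reduce the network between node 1 (A) and node 0 (B) by series/parallel combination:
  Rp1 = R1 ‖ R2 (parallel, both between nodes 0 and 1) = 1/(1/30 + 1/300) = 27.27 Ω
R_th = 27.27 Ω
I_n = V_th/R_th = 9.091/27.27 = 0.3333 A, and R_n = R_th = 27.27 Ω

Final answer: I_n = 0.3333 A, R_n = 27.27 Ω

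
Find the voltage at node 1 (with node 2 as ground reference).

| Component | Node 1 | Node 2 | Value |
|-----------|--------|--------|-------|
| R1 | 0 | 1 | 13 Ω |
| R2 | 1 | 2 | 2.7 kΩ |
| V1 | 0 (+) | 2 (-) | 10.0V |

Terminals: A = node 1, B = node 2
Nodal analysis, taking node 2 as the 0 V reference.
Source V1 fixes V_0 = 10 V.
KCL at each unknown node (sum of currents leaving = 0; resistances in Ω):
  Node 1: (V_1 - 10)/13 + (V_1 - 0)/2700 = 0
Collecting terms: 0.07729 × V_1 = 0.7692  =>  V_1 = 9.952 V
The requested potential is V_1 = 9.952 V.

Final answer: V_1 = 9.952 V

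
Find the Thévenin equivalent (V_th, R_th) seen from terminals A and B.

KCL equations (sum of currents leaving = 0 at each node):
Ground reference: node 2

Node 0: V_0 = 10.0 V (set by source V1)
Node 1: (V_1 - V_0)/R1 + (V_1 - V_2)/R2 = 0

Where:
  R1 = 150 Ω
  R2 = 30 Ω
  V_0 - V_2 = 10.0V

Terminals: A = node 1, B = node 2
Step 1 — V_th is the open-circuit voltage V_A - V_B (nothing connected across the terminals).
Nodal analysis, taking node 2 as the 0 V reference.
Source V1 fixes V_0 = 10 V.
KCL at each unknown node (sum of currents leaving = 0; resistances in Ω):
  Node 1: (V_1 - 10)/150 + (V_1 - 0)/30 = 0
Collecting terms: 0.04 × V_1 = 0.06667  =>  V_1 = 1.667 V
V_th = V_1 - V_2 = 1.667 - 0 = 1.667 V
Step 2 — R_th: zero the source — replace V1 by a short circuit (node 2 merges into node 0) — and find the resistance seen between A (node 1) and B (node 0).
Reduce the network between node 1 (A) and node 0 (B) by series/parallel combination:
  Rp1 = R1 ‖ R2 (parallel, both between nodes 0 and 1) = 1/(1/150 + 1/30) = 25 Ω
R_th = 25 Ω

Final answer: V_th = 1.667 V, R_th = 25 Ω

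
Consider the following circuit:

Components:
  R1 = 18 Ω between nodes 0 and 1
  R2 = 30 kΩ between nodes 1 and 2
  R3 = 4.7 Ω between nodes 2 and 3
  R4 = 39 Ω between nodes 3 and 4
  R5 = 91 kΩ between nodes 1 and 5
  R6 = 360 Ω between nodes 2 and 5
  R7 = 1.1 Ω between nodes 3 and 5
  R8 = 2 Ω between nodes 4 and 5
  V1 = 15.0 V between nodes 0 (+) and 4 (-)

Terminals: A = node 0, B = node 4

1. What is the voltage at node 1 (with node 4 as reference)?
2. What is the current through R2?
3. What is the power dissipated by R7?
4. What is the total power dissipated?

Nodal analysis, taking node 4 as the 0 V reference.
Source V1 fixes V_0 = 15 V.
KCL at each unknown node (sum of currents leaving = 0; resistances in Ω):
  Node 1: (V_1 - 15)/18 + (V_1 - V_2)/30000 + (V_1 - V_5)/91000 = 0
  Node 2: (V_2 - V_1)/30000 + (V_2 - V_3)/4.7 + (V_2 - V_5)/360 = 0
  Node 3: (V_3 - V_2)/4.7 + (V_3 - 0)/39 + (V_3 - V_5)/1.1 = 0
  Node 5: (V_5 - V_1)/91000 + (V_5 - V_2)/360 + (V_5 - V_3)/1.1 + (V_5 - 0)/2 = 0
Collecting terms (coefficients in siemens):
  0.0556·V_1 - 0.00003333·V_2 - 0.00001099·V_5 = 0.8333
  0.2156·V_2 - 0.00003333·V_1 - 0.2128·V_3 - 0.002778·V_5 = 0
  1.147·V_3 - 0.2128·V_2 - 0.9091·V_5 = 0
  1.412·V_5 - 0.00001099·V_1 - 0.002778·V_2 - 0.9091·V_3 = 0
Solving these 4 simultaneous equations (Gaussian elimination) gives:
  V_1 = 14.99 V, V_2 = 0.004042 V, V_3 = 0.001732 V, V_5 = 0.00124 V
Part 1:
  Read off the nodal solution: V_1 = 14.99 V
Part 2:
  I_R2 = (V_1 - V_2)/R2 = (14.99 - 0.004042)/30000 = 0.0004995 A
  Magnitude: I_R2 = 0.0004995 A
Part 3:
  I_R7 = (V_3 - V_5)/R7 = (0.001732 - 0.00124)/1.1 = 0.0004473 A
  P_R7 = I_R7² × R7 = (0.0004473)² × 1.1 = 0.0000002201 W
Part 4:
  Power in each resistor, P = (ΔV)²/R:
    P_R1 = (15 - 14.99)²/18 = 0.00000794 W
    P_R2 = (14.99 - 0.004042)²/30000 = 0.007484 W
    P_R3 = (0.004042 - 0.001732)²/4.7 = 0.000001136 W
    P_R4 = (0.001732 - 0)²/39 = 0.00000007688 W
    P_R5 = (14.99 - 0.00124)²/91000 = 0.002468 W
    P_R6 = (0.004042 - 0.00124)²/360 = 0.00000002182 W
    P_R7 = (0.001732 - 0.00124)²/1.1 = 0.0000002201 W
    P_R8 = (0 - 0.00124)²/2 = 0.0000007682 W
  P_total = P_R1 + P_R2 + P_R3 + P_R4 + P_R5 + P_R6 + P_R7 + P_R8 = 0.009962 W

Final answers:
1. V_1 = 14.99 V
2. I_R2 = 0.0004995 A
3. P_R7 = 2.201e-07 W
4. P_total = 0.009962 W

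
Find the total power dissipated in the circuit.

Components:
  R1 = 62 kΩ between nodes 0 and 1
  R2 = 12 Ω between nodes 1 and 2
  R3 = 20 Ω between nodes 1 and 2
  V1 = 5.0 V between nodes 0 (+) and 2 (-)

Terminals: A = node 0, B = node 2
Nodal analysis, taking node 2 as the 0 V reference.
Source V1 fixes V_0 = 5 V.
KCL at each unknown node (sum of currents leaving = 0; resistances in Ω):
  Node 1: (V_1 - 5)/62000 + (V_1 - 0)/12 + (V_1 - 0)/20 = 0
Collecting terms: 0.1333 × V_1 = 0.00008065  =>  V_1 = 0.0006048 V
Power in each resistor, P = (ΔV)²/R:
  P_R1 = (5 - 0.0006048)²/62000 = 0.0004031 W
  P_R2 = (0.0006048 - 0)²/12 = 0.00000003048 W
  P_R3 = (0.0006048 - 0)²/20 = 0.00000001829 W
P_total = P_R1 + P_R2 + P_R3 = 0.0004032 W

Final answer: 0.0004032 W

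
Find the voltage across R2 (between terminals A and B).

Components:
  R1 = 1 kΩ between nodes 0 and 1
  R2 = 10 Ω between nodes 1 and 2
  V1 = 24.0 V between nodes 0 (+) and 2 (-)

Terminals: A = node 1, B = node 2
R1 and R2 are in series across V1 (node 0 → node 1 → node 2), and the output A–B is taken across R2, so this is a voltage divider.
Series current: I = V1/(R1 + R2) = 24/(1000 + 10) = 24/1010 = 0.02376 A
V_R2 = I × R2 = V1 × R2/(R1 + R2) = 24 × 10/1010 = 0.2376 V

Final answer: 0.2376 V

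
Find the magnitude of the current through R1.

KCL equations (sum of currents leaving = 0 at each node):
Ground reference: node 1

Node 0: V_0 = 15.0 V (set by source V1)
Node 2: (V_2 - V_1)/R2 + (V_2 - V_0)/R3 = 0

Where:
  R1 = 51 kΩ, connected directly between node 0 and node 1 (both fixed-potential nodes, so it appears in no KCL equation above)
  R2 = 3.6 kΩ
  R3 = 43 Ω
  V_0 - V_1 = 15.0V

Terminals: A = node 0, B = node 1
Nodal analysis, taking node 1 as the 0 V reference.
Source V1 fixes V_0 = 15 V.
KCL at each unknown node (sum of currents leaving = 0; resistances in Ω):
  Node 2: (V_2 - 0)/3600 + (V_2 - 15)/43 = 0
Collecting terms: 0.02353 × V_2 = 0.3488  =>  V_2 = 14.82 V
I_R1 = (V_0 - V_1)/R1 = (15 - 0)/51000 = 0.0002941 A
|I_R1| = 0.0002941 A

Final answer: |I_R1| = 0.0002941 A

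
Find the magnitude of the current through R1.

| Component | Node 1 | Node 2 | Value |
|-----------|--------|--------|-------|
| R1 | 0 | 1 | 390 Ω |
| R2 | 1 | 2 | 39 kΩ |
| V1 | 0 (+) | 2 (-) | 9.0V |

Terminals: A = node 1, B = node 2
Nodal analysis, taking node 2 as the 0 V reference.
Source V1 fixes V_0 = 9 V.
KCL at each unknown node (sum of currents leaving = 0; resistances in Ω):
  Node 1: (V_1 - 9)/390 + (V_1 - 0)/39000 = 0
Collecting terms: 0.00259 × V_1 = 0.02308  =>  V_1 = 8.911 V
I_R1 = (V_0 - V_1)/R1 = (9 - 8.911)/390 = 0.0002285 A
|I_R1| = 0.0002285 A

Final answer: |I_R1| = 0.0002285 A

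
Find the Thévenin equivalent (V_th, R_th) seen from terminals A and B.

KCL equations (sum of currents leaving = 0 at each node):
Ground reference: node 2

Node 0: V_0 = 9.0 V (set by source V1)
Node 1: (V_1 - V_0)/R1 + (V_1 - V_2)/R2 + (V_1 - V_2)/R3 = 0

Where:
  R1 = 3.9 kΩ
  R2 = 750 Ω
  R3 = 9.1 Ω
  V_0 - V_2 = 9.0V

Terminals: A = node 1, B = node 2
Step 1 — V_th is the open-circuit voltage V_A - V_B (nothing connected across the terminals).
Nodal analysis, taking node 2 as the 0 V reference.
Source V1 fixes V_0 = 9 V.
KCL at each unknown node (sum of currents leaving = 0; resistances in Ω):
  Node 1: (V_1 - 9)/3900 + (V_1 - 0)/750 + (V_1 - 0)/9.1 = 0
Collecting terms: 0.1115 × V_1 = 0.002308  =>  V_1 = 0.0207 V
V_th = V_1 - V_2 = 0.0207 - 0 = 0.0207 V
Step 2 — R_th: zero the source — replace V1 by a short circuit (node 2 merges into node 0) — and find the resistance seen between A (node 1) and B (node 0).
Reduce the network between node 1 (A) and node 0 (B) by series/parallel combination:
  Rp1 = R1 ‖ R2 ‖ R3 (parallel, all between nodes 0 and 1) = 1/(1/3900 + 1/750 + 1/9.1) = 8.97 Ω
R_th = 8.97 Ω

Final answer: V_th = 0.0207 V, R_th = 8.97 Ω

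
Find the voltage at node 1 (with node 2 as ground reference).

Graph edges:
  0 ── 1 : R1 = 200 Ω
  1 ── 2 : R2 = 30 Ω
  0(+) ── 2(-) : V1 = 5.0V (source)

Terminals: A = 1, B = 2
Nodal analysis, taking node 2 as the 0 V reference.
Source V1 fixes V_0 = 5 V.
KCL at each unknown node (sum of currents leaving = 0; resistances in Ω):
  Node 1: (V_1 - 5)/200 + (V_1 - 0)/30 = 0
Collecting terms: 0.03833 × V_1 = 0.025  =>  V_1 = 0.6522 V
The requested potential is V_1 = 0.6522 V.

Final answer: V_1 = 0.6522 V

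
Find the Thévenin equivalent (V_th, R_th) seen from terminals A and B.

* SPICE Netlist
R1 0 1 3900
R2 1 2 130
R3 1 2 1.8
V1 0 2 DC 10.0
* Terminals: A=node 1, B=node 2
Step 1 — V_th is the open-circuit voltage V_A - V_B (nothing connected across the terminals).
Nodal analysis, taking node 2 as the 0 V reference.
Source V1 fixes V_0 = 10 V.
KCL at each unknown node (sum of currents leaving = 0; resistances in Ω):
  Node 1: (V_1 - 10)/3900 + (V_1 - 0)/130 + (V_1 - 0)/1.8 = 0
Collecting terms: 0.5635 × V_1 = 0.002564  =>  V_1 = 0.00455 V
V_th = V_1 - V_2 = 0.00455 - 0 = 0.00455 V
Step 2 — R_th: zero the source — replace V1 by a short circuit (node 2 merges into node 0) — and find the resistance seen between A (node 1) and B (node 0).
Reduce the network between node 1 (A) and node 0 (B) by series/parallel combination:
  Rp1 = R1 ‖ R2 ‖ R3 (parallel, all between nodes 0 and 1) = 1/(1/3900 + 1/130 + 1/1.8) = 1.775 Ω
R_th = 1.775 Ω

Final answer: V_th = 0.00455 V, R_th = 1.775 Ω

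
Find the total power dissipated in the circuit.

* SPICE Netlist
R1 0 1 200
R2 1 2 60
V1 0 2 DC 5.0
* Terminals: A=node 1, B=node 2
Nodal analysis, taking node 2 as the 0 V reference.
Source V1 fixes V_0 = 5 V.
KCL at each unknown node (sum of currents leaving = 0; resistances in Ω):
  Node 1: (V_1 - 5)/200 + (V_1 - 0)/60 = 0
Collecting terms: 0.02167 × V_1 = 0.025  =>  V_1 = 1.154 V
Power in each resistor, P = (ΔV)²/R:
  P_R1 = (5 - 1.154)²/200 = 0.07396 W
  P_R2 = (1.154 - 0)²/60 = 0.02219 W
P_total = P_R1 + P_R2 = 0.09615 W

Final answer: 0.09615 W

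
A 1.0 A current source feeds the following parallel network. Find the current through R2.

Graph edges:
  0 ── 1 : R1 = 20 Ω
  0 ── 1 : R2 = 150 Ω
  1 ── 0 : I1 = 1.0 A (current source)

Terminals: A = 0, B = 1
All resistors sit directly between nodes 0 and 1, so they are in parallel and share one voltage V; the full source current 1 A splits among them.
1/R_par = 1/20 + 1/150 = 0.05667 S  =>  R_par = 17.65 Ω
V = I × R_par = 1 × 17.65 = 17.65 V
I_R2 = V/R2 = 17.65/150 = 0.1176 A

Final answer: 0.1176 A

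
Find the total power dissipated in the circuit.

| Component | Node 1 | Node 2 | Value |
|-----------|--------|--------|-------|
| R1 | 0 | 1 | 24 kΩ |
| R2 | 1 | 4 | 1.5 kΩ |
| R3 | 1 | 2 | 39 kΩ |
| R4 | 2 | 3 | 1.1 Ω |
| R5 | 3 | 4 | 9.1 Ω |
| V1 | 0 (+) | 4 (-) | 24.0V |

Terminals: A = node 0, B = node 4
Nodal analysis, taking node 4 as the 0 V reference.
Source V1 fixes V_0 = 24 V.
KCL at each unknown node (sum of currents leaving = 0; resistances in Ω):
  Node 1: (V_1 - 24)/24000 + (V_1 - 0)/1500 + (V_1 - V_2)/39000 = 0
  Node 2: (V_2 - V_1)/39000 + (V_2 - V_3)/1.1 = 0
  Node 3: (V_3 - V_2)/1.1 + (V_3 - 0)/9.1 = 0
Collecting terms (coefficients in siemens):
  0.000734·V_1 - 0.00002564·V_2 = 0.001
  0.9091·V_2 - 0.00002564·V_1 - 0.9091·V_3 = 0
  1.019·V_3 - 0.9091·V_2 = 0
Solving these 3 simultaneous equations (Gaussian elimination) gives:
  V_1 = 1.362 V, V_2 = 0.0003562 V, V_3 = 0.0003178 V
Power in each resistor, P = (ΔV)²/R:
  P_R1 = (24 - 1.362)²/24000 = 0.02135 W
  P_R2 = (1.362 - 0)²/1500 = 0.001238 W
  P_R3 = (1.362 - 0.0003562)²/39000 = 0.00004757 W
  P_R4 = (0.0003562 - 0.0003178)²/1.1 = 0.000000001342 W
  P_R5 = (0.0003178 - 0)²/9.1 = 0.0000000111 W
P_total = P_R1 + P_R2 + P_R3 + P_R4 + P_R5 = 0.02264 W

Final answer: 0.02264 W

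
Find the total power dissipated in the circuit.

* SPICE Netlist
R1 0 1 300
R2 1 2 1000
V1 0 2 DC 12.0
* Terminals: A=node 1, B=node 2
Nodal analysis, taking node 2 as the 0 V reference.
Source V1 fixes V_0 = 12 V.
KCL at each unknown node (sum of currents leaving = 0; resistances in Ω):
  Node 1: (V_1 - 12)/300 + (V_1 - 0)/1000 = 0
Collecting terms: 0.004333 × V_1 = 0.04  =>  V_1 = 9.231 V
Power in each resistor, P = (ΔV)²/R:
  P_R1 = (12 - 9.231)²/300 = 0.02556 W
  P_R2 = (9.231 - 0)²/1000 = 0.08521 W
P_total = P_R1 + P_R2 = 0.1108 W

Final answer: 0.1108 W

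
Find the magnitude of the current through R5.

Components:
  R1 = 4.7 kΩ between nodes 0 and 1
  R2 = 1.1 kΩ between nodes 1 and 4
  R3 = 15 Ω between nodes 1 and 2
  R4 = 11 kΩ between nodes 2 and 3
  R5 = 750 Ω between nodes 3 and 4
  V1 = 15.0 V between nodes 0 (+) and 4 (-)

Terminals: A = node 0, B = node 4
Nodal analysis, taking node 4 as the 0 V reference.
Source V1 fixes V_0 = 15 V.
KCL at each unknown node (sum of currents leaving = 0; resistances in Ω):
  Node 1: (V_1 - 15)/4700 + (V_1 - 0)/1100 + (V_1 - V_2)/15 = 0
  Node 2: (V_2 - V_1)/15 + (V_2 - V_3)/11000 = 0
  Node 3: (V_3 - V_2)/11000 + (V_3 - 0)/750 = 0
Collecting terms (coefficients in siemens):
  0.06779·V_1 - 0.06667·V_2 = 0.003191
  0.06676·V_2 - 0.06667·V_1 - 0.00009091·V_3 = 0
  0.001424·V_3 - 0.00009091·V_2 = 0
Solving these 3 simultaneous equations (Gaussian elimination) gives:
  V_1 = 2.644 V, V_2 = 2.641 V, V_3 = 0.1686 V
I_R5 = (V_3 - V_4)/R5 = (0.1686 - 0)/750 = 0.0002248 A
|I_R5| = 0.0002248 A

Final answer: |I_R5| = 0.0002248 A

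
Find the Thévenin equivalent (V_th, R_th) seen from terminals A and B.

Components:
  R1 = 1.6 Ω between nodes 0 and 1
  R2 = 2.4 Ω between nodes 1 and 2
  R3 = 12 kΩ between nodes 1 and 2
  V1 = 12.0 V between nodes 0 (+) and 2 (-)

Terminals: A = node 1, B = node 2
Step 1 — V_th is the open-circuit voltage V_A - V_B (nothing connected across the terminals).
Nodal analysis, taking node 2 as the 0 V reference.
Source V1 fixes V_0 = 12 V.
KCL at each unknown node (sum of currents leaving = 0; resistances in Ω):
  Node 1: (V_1 - 12)/1.6 + (V_1 - 0)/2.4 + (V_1 - 0)/12000 = 0
Collecting terms: 1.042 × V_1 = 7.5  =>  V_1 = 7.199 V
V_th = V_1 - V_2 = 7.199 - 0 = 7.199 V
Step 2 — R_th: zero the source — replace V1 by a short circuit (node 2 merges into node 0) — and find the resistance seen between A (node 1) and B (node 0).
Reduce the network between node 1 (A) and node 0 (B) by series/parallel combination:
  Rp1 = R1 ‖ R2 ‖ R3 (parallel, all between nodes 0 and 1) = 1/(1/1.6 + 1/2.4 + 1/12000) = 0.9599 Ω
R_th = 0.9599 Ω

Final answer: V_th = 7.199 V, R_th = 0.9599 Ω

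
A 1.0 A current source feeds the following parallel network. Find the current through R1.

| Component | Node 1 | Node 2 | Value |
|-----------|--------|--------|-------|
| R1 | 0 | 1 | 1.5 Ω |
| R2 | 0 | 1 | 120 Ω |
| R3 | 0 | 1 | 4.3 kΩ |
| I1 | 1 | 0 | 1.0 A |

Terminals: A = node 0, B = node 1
All resistors sit directly between nodes 0 and 1, so they are in parallel and share one voltage V; the full source current 1 A splits among them.
1/R_par = 1/1.5 + 1/120 + 1/4300 = 0.6752 S  =>  R_par = 1.481 Ω
V = I × R_par = 1 × 1.481 = 1.481 V
I_R1 = V/R1 = 1.481/1.5 = 0.9873 A

Final answer: 0.9873 A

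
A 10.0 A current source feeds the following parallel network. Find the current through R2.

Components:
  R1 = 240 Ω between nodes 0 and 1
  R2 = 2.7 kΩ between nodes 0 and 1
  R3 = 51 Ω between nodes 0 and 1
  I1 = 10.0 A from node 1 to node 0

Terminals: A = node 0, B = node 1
All resistors sit directly between nodes 0 and 1, so they are in parallel and share one voltage V; the full source current 10 A splits among them.
1/R_par = 1/240 + 1/2700 + 1/51 = 0.02414 S  =>  R_par = 41.42 Ω
V = I × R_par = 10 × 41.42 = 414.2 V
I_R2 = V/R2 = 414.2/2700 = 0.1534 A

Final answer: 0.1534 A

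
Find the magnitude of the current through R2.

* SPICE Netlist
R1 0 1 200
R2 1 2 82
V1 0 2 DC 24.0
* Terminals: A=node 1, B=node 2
Nodal analysis, taking node 2 as the 0 V reference.
Source V1 fixes V_0 = 24 V.
KCL at each unknown node (sum of currents leaving = 0; resistances in Ω):
  Node 1: (V_1 - 24)/200 + (V_1 - 0)/82 = 0
Collecting terms: 0.0172 × V_1 = 0.12  =>  V_1 = 6.979 V
I_R2 = (V_1 - V_2)/R2 = (6.979 - 0)/82 = 0.08511 A
|I_R2| = 0.08511 A

Final answer: |I_R2| = 0.08511 A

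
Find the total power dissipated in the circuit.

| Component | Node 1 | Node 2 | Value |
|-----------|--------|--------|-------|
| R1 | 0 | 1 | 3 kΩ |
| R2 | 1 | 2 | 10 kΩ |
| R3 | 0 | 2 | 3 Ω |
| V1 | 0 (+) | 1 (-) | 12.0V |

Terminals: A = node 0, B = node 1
Nodal analysis, taking node 1 as the 0 V reference.
Source V1 fixes V_0 = 12 V.
KCL at each unknown node (sum of currents leaving = 0; resistances in Ω):
  Node 2: (V_2 - 0)/10000 + (V_2 - 12)/3 = 0
Collecting terms: 0.3334 × V_2 = 4  =>  V_2 = 12 V
Power in each resistor, P = (ΔV)²/R:
  P_R1 = (12 - 0)²/3000 = 0.048 W
  P_R2 = (0 - 12)²/10000 = 0.01439 W
  P_R3 = (12 - 12)²/3 = 0.000004317 W
P_total = P_R1 + P_R2 + P_R3 = 0.0624 W

Final answer: 0.0624 W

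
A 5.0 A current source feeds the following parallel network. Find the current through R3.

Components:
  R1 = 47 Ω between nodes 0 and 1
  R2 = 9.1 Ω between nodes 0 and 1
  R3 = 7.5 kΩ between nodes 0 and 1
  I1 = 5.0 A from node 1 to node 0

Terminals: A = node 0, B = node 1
All resistors sit directly between nodes 0 and 1, so they are in parallel and share one voltage V; the full source current 5 A splits among them.
1/R_par = 1/47 + 1/9.1 + 1/7500 = 0.1313 S  =>  R_par = 7.616 Ω
V = I × R_par = 5 × 7.616 = 38.08 V
I_R3 = V/R3 = 38.08/7500 = 0.005077 A

Final answer: 0.005077 A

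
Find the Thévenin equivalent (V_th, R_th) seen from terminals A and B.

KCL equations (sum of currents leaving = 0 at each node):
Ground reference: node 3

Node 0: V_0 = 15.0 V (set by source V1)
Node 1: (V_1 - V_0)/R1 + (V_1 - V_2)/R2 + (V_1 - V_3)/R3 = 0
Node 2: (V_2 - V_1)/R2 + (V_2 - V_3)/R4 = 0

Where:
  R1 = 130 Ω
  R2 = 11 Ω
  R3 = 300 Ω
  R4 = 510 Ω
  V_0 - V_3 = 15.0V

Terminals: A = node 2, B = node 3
Step 1 — V_th is the open-circuit voltage V_A - V_B (nothing connected across the terminals).
Nodal analysis, taking node 3 as the 0 V reference.
Source V1 fixes V_0 = 15 V.
KCL at each unknown node (sum of currents leaving = 0; resistances in Ω):
  Node 1: (V_1 - 15)/130 + (V_1 - V_2)/11 + (V_1 - 0)/300 = 0
  Node 2: (V_2 - V_1)/11 + (V_2 - 0)/510 = 0
Collecting terms (coefficients in siemens):
  0.1019·V_1 - 0.09091·V_2 = 0.1154
  0.09287·V_2 - 0.09091·V_1 = 0
Determinant D = (0.1019)(0.09287) - (-0.09091)(-0.09091) = 0.001202
V_1 = [(0.1154)(0.09287) - (-0.09091)(0)]/D = 8.913 V
V_2 = [(0.1019)(0) - (0.1154)(-0.09091)]/D = 8.725 V
V_th = V_2 - V_3 = 8.725 - 0 = 8.725 V
Step 2 — R_th: zero the source — replace V1 by a short circuit (node 3 merges into node 0) — and find the resistance seen between A (node 2) and B (node 0).
Reduce the network between node 2 (A) and node 0 (B) by series/parallel combination:
  Rp1 = R1 ‖ R3 (parallel, both between nodes 0 and 1) = 1/(1/130 + 1/300) = 90.7 Ω
  Rs1 = R2 + Rp1 (series, joined only at node 1) = 11 + 90.7 = 101.7 Ω
  Rp2 = R4 ‖ Rs1 (parallel, both between nodes 0 and 2) = 1/(1/510 + 1/101.7) = 84.79 Ω
R_th = 84.79 Ω

Final answer: V_th = 8.725 V, R_th = 84.79 Ω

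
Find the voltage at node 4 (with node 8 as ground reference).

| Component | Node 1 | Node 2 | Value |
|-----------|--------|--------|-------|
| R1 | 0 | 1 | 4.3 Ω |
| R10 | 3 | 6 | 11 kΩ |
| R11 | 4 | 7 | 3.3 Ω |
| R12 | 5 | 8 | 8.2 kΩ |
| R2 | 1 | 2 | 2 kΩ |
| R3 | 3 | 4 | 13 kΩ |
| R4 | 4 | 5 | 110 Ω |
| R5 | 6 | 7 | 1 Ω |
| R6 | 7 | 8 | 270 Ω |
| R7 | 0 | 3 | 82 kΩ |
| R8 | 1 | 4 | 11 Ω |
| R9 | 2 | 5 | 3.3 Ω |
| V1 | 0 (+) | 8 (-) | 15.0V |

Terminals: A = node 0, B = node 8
Nodal analysis, taking node 8 as the 0 V reference.
Source V1 fixes V_0 = 15 V.
KCL at each unknown node (sum of currents leaving = 0; resistances in Ω):
  Node 1: (V_1 - 15)/4.3 + (V_1 - V_2)/2000 + (V_1 - V_4)/11 = 0
  Node 2: (V_2 - V_1)/2000 + (V_2 - V_5)/3.3 = 0
  Node 3: (V_3 - V_4)/13000 + (V_3 - 15)/82000 + (V_3 - V_6)/11000 = 0
  Node 4: (V_4 - V_3)/13000 + (V_4 - V_5)/110 + (V_4 - V_1)/11 + (V_4 - V_7)/3.3 = 0
  Node 5: (V_5 - V_4)/110 + (V_5 - V_2)/3.3 + (V_5 - 0)/8200 = 0
  Node 6: (V_6 - V_7)/1 + (V_6 - V_3)/11000 = 0
  Node 7: (V_7 - V_6)/1 + (V_7 - 0)/270 + (V_7 - V_4)/3.3 = 0
Collecting terms (coefficients in siemens):
  0.324·V_1 - 0.0005·V_2 - 0.09091·V_4 = 3.488
  0.3035·V_2 - 0.0005·V_1 - 0.303·V_5 = 0
  0.00018·V_3 - 0.00007692·V_4 - 0.00009091·V_6 = 0.0001829
  0.4031·V_4 - 0.09091·V_1 - 0.00007692·V_3 - 0.009091·V_5 - 0.303·V_7 = 0
  0.3122·V_5 - 0.303·V_2 - 0.009091·V_4 = 0
  1·V_6 - 0.00009091·V_3 - 1·V_7 = 0
  1.307·V_7 - 0.303·V_4 - 1·V_6 = 0
Solving these 7 simultaneous equations (Gaussian elimination) gives:
  V_1 = 14.77 V, V_2 = 14.04 V, V_3 = 14.15 V, V_4 = 14.18 V
  V_5 = 14.04 V, V_6 = 14.01 V, V_7 = 14.01 V
The requested potential is V_4 = 14.18 V.

Final answer: V_4 = 14.18 V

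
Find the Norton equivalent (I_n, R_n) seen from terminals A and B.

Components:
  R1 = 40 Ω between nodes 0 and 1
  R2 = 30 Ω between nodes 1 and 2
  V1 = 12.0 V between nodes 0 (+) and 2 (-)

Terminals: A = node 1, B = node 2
Find the Thévenin equivalent first; then I_n = V_th/R_th and R_n = R_th.
Step 1 — V_th is the open-circuit voltage V_A - V_B (nothing connected across the terminals).
Nodal analysis, taking node 2 as the 0 V reference.
Source V1 fixes V_0 = 12 V.
KCL at each unknown node (sum of currents leaving = 0; resistances in Ω):
  Node 1: (V_1 - 12)/40 + (V_1 - 0)/30 = 0
Collecting terms: 0.05833 × V_1 = 0.3  =>  V_1 = 5.143 V
V_th = V_1 - V_2 = 5.143 - 0 = 5.143 V
Step 2 — R_th: zero the source — replace V1 by a short circuit (node 2 merges into node 0) — and find the resistance seen between A (node 1) and B (node 0).
Reduce the network between node 1 (A) and node 0 (B) by series/parallel combination:
  Rp1 = R1 ‖ R2 (parallel, both between nodes 0 and 1) = 1/(1/40 + 1/30) = 17.14 Ω
R_th = 17.14 Ω
I_n = V_th/R_th = 5.143/17.14 = 0.3 A, and R_n = R_th = 17.14 Ω

Final answer: I_n = 0.3 A, R_n = 17.14 Ω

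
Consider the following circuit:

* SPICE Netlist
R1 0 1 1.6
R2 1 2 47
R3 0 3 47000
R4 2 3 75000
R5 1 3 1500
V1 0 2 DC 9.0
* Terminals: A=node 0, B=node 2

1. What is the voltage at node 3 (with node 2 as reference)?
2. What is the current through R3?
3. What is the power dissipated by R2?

Nodal analysis, taking node 2 as the 0 V reference.
Source V1 fixes V_0 = 9 V.
KCL at each unknown node (sum of currents leaving = 0; resistances in Ω):
  Node 1: (V_1 - 9)/1.6 + (V_1 - 0)/47 + (V_1 - V_3)/1500 = 0
  Node 3: (V_3 - 9)/47000 + (V_3 - 0)/75000 + (V_3 - V_1)/1500 = 0
Collecting terms (coefficients in siemens):
  0.6469·V_1 - 0.0006667·V_3 = 5.625
  0.0007013·V_3 - 0.0006667·V_1 = 0.0001915
Determinant D = (0.6469)(0.0007013) - (-0.0006667)(-0.0006667) = 0.0004532
V_1 = [(5.625)(0.0007013) - (-0.0006667)(0.0001915)]/D = 8.704 V
V_3 = [(0.6469)(0.0001915) - (5.625)(-0.0006667)]/D = 8.547 V
Part 1:
  Read off the nodal solution: V_3 = 8.547 V
Part 2:
  I_R3 = (V_0 - V_3)/R3 = (9 - 8.547)/47000 = 0.000009637 A
  Magnitude: I_R3 = 0.000009637 A
Part 3:
  I_R2 = (V_1 - V_2)/R2 = (8.704 - 0)/47 = 0.1852 A
  P_R2 = I_R2² × R2 = (0.1852)² × 47 = 1.612 W

Final answers:
1. V_3 = 8.547 V
2. I_R3 = 9.637e-06 A
3. P_R2 = 1.612 W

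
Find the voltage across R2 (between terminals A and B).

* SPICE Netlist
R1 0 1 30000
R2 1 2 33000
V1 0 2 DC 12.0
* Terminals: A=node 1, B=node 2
R1 and R2 are in series across V1 (node 0 → node 1 → node 2), and the output A–B is taken across R2, so this is a voltage divider.
Series current: I = V1/(R1 + R2) = 12/(30000 + 33000) = 12/63000 = 0.0001905 A
V_R2 = I × R2 = V1 × R2/(R1 + R2) = 12 × 33000/63000 = 6.286 V

Final answer: 6.286 V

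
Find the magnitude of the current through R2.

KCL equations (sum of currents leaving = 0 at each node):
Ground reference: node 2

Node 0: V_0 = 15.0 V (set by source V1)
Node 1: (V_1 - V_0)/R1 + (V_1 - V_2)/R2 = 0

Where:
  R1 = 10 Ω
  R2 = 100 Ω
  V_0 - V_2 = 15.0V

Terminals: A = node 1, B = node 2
Nodal analysis, taking node 2 as the 0 V reference.
Source V1 fixes V_0 = 15 V.
KCL at each unknown node (sum of currents leaving = 0; resistances in Ω):
  Node 1: (V_1 - 15)/10 + (V_1 - 0)/100 = 0
Collecting terms: 0.11 × V_1 = 1.5  =>  V_1 = 13.64 V
I_R2 = (V_1 - V_2)/R2 = (13.64 - 0)/100 = 0.1364 A
|I_R2| = 0.1364 A

Final answer: |I_R2| = 0.1364 A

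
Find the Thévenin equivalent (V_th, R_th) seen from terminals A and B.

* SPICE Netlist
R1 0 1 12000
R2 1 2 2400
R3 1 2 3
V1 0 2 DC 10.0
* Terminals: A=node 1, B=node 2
Step 1 — V_th is the open-circuit voltage V_A - V_B (nothing connected across the terminals).
Nodal analysis, taking node 2 as the 0 V reference.
Source V1 fixes V_0 = 10 V.
KCL at each unknown node (sum of currents leaving = 0; resistances in Ω):
  Node 1: (V_1 - 10)/12000 + (V_1 - 0)/2400 + (V_1 - 0)/3 = 0
Collecting terms: 0.3338 × V_1 = 0.0008333  =>  V_1 = 0.002496 V
V_th = V_1 - V_2 = 0.002496 - 0 = 0.002496 V
Step 2 — R_th: zero the source — replace V1 by a short circuit (node 2 merges into node 0) — and find the resistance seen between A (node 1) and B (node 0).
Reduce the network between node 1 (A) and node 0 (B) by series/parallel combination:
  Rp1 = R1 ‖ R2 ‖ R3 (parallel, all between nodes 0 and 1) = 1/(1/12000 + 1/2400 + 1/3) = 2.996 Ω
R_th = 2.996 Ω

Final answer: V_th = 0.002496 V, R_th = 2.996 Ω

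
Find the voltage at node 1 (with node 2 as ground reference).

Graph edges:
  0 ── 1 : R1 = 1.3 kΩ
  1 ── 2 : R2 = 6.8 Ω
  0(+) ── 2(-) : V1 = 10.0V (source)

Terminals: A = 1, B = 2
Nodal analysis, taking node 2 as the 0 V reference.
Source V1 fixes V_0 = 10 V.
KCL at each unknown node (sum of currents leaving = 0; resistances in Ω):
  Node 1: (V_1 - 10)/1300 + (V_1 - 0)/6.8 = 0
Collecting terms: 0.1478 × V_1 = 0.007692  =>  V_1 = 0.05204 V
The requested potential is V_1 = 0.05204 V.

Final answer: V_1 = 0.05204 V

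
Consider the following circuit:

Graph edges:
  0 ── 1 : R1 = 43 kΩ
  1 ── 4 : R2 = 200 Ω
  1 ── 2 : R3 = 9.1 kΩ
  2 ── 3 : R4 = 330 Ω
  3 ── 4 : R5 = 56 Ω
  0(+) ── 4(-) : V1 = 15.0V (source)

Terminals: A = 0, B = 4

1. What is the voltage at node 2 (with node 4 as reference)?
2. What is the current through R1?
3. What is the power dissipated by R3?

Nodal analysis, taking node 4 as the 0 V reference.
Source V1 fixes V_0 = 15 V.
KCL at each unknown node (sum of currents leaving = 0; resistances in Ω):
  Node 1: (V_1 - 15)/43000 + (V_1 - 0)/200 + (V_1 - V_2)/9100 = 0
  Node 2: (V_2 - V_1)/9100 + (V_2 - V_3)/330 = 0
  Node 3: (V_3 - V_2)/330 + (V_3 - 0)/56 = 0
Collecting terms (coefficients in siemens):
  0.005133·V_1 - 0.0001099·V_2 = 0.0003488
  0.00314·V_2 - 0.0001099·V_1 - 0.00303·V_3 = 0
  0.02089·V_3 - 0.00303·V_2 = 0
Solving these 3 simultaneous equations (Gaussian elimination) gives:
  V_1 = 0.06802 V, V_2 = 0.002768 V, V_3 = 0.0004015 V
Part 1:
  Read off the nodal solution: V_2 = 0.002768 V
Part 2:
  I_R1 = (V_0 - V_1)/R1 = (15 - 0.06802)/43000 = 0.0003473 A
  Magnitude: I_R1 = 0.0003473 A
Part 3:
  I_R3 = (V_1 - V_2)/R3 = (0.06802 - 0.002768)/9100 = 0.00000717 A
  P_R3 = I_R3² × R3 = (0.00000717)² × 9100 = 0.0000004679 W

Final answers:
1. V_2 = 0.002768 V
2. I_R1 = 0.0003473 A
3. P_R3 = 4.679e-07 W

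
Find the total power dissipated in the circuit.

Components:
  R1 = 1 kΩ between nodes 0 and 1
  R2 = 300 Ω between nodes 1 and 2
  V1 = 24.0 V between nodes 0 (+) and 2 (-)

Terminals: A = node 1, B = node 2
Nodal analysis, taking node 2 as the 0 V reference.
Source V1 fixes V_0 = 24 V.
KCL at each unknown node (sum of currents leaving = 0; resistances in Ω):
  Node 1: (V_1 - 24)/1000 + (V_1 - 0)/300 = 0
Collecting terms: 0.004333 × V_1 = 0.024  =>  V_1 = 5.538 V
Power in each resistor, P = (ΔV)²/R:
  P_R1 = (24 - 5.538)²/1000 = 0.3408 W
  P_R2 = (5.538 - 0)²/300 = 0.1022 W
P_total = P_R1 + P_R2 = 0.4431 W

Final answer: 0.4431 W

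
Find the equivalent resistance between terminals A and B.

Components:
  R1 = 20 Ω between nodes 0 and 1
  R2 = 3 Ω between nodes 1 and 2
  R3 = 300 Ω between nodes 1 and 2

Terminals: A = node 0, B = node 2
Reduce the network between node 0 (A) and node 2 (B) by series/parallel combination:
  Rp1 = R2 ‖ R3 (parallel, both between nodes 1 and 2) = 1/(1/3 + 1/300) = 2.97 Ω
  Rs1 = R1 + Rp1 (series, joined only at node 1) = 20 + 2.97 = 22.97 Ω
R_eq = 22.97 Ω

Final answer: 22.97 Ω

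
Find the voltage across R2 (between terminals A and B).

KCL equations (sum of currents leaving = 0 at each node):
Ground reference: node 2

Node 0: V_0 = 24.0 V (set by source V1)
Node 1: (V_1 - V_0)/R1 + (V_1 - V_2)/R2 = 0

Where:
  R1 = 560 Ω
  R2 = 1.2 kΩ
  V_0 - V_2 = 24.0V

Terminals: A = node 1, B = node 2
R1 and R2 are in series across V1 (node 0 → node 1 → node 2), and the output A–B is taken across R2, so this is a voltage divider.
Series current: I = V1/(R1 + R2) = 24/(560 + 1200) = 24/1760 = 0.01364 A
V_R2 = I × R2 = V1 × R2/(R1 + R2) = 24 × 1200/1760 = 16.36 V

Final answer: 16.36 V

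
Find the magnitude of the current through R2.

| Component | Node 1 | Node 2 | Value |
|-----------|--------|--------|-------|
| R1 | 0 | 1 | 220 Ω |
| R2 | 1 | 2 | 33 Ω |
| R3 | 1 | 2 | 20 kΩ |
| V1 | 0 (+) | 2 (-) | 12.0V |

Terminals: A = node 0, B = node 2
Nodal analysis, taking node 2 as the 0 V reference.
Source V1 fixes V_0 = 12 V.
KCL at each unknown node (sum of currents leaving = 0; resistances in Ω):
  Node 1: (V_1 - 12)/220 + (V_1 - 0)/33 + (V_1 - 0)/20000 = 0
Collecting terms: 0.0349 × V_1 = 0.05455  =>  V_1 = 1.563 V
I_R2 = (V_1 - V_2)/R2 = (1.563 - 0)/33 = 0.04736 A
|I_R2| = 0.04736 A

Final answer: |I_R2| = 0.04736 A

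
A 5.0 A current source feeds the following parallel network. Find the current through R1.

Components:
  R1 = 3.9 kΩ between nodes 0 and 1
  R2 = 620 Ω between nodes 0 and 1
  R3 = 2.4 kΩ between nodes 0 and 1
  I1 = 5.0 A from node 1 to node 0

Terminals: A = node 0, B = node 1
All resistors sit directly between nodes 0 and 1, so they are in parallel and share one voltage V; the full source current 5 A splits among them.
1/R_par = 1/3900 + 1/620 + 1/2400 = 0.002286 S  =>  R_par = 437.4 Ω
V = I × R_par = 5 × 437.4 = 2187 V
I_R1 = V/R1 = 2187/3900 = 0.5608 A

Final answer: 0.5608 A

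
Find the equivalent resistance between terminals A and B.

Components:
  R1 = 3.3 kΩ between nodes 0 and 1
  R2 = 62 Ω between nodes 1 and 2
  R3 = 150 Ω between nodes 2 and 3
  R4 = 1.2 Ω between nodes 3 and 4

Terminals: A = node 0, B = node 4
Reduce the network between node 0 (A) and node 4 (B) by series/parallel combination:
  Rs1 = R1 + R2 (series, joined only at node 1) = 3300 + 62 = 3362 Ω
  Rs2 = R3 + Rs1 (series, joined only at node 2) = 150 + 3362 = 3512 Ω
  Rs3 = R4 + Rs2 (series, joined only at node 3) = 1.2 + 3512 = 3513 Ω
R_eq = 3.513 kΩ

Final answer: 3.513 kΩ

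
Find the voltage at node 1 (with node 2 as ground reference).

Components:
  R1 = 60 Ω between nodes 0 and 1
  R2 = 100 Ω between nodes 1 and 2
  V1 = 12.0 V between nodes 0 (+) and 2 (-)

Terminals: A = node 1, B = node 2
Nodal analysis, taking node 2 as the 0 V reference.
Source V1 fixes V_0 = 12 V.
KCL at each unknown node (sum of currents leaving = 0; resistances in Ω):
  Node 1: (V_1 - 12)/60 + (V_1 - 0)/100 = 0
Collecting terms: 0.02667 × V_1 = 0.2  =>  V_1 = 7.5 V
The requested potential is V_1 = 7.5 V.

Final answer: V_1 = 7.5 V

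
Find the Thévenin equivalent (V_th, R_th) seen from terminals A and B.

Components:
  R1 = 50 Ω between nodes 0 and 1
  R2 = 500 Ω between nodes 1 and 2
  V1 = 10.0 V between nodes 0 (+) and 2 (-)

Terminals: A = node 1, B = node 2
Step 1 — V_th is the open-circuit voltage V_A - V_B (nothing connected across the terminals).
Nodal analysis, taking node 2 as the 0 V reference.
Source V1 fixes V_0 = 10 V.
KCL at each unknown node (sum of currents leaving = 0; resistances in Ω):
  Node 1: (V_1 - 10)/50 + (V_1 - 0)/500 = 0
Collecting terms: 0.022 × V_1 = 0.2  =>  V_1 = 9.091 V
V_th = V_1 - V_2 = 9.091 - 0 = 9.091 V
Step 2 — R_th: zero the source — replace V1 by a short circuit (node 2 merges into node 0) — and find the resistance seen between A (node 1) and B (node 0).
Reduce the network between node 1 (A) and node 0 (B) by series/parallel combination:
  Rp1 = R1 ‖ R2 (parallel, both between nodes 0 and 1) = 1/(1/50 + 1/500) = 45.45 Ω
R_th = 45.45 Ω

Final answer: V_th = 9.091 V, R_th = 45.45 Ω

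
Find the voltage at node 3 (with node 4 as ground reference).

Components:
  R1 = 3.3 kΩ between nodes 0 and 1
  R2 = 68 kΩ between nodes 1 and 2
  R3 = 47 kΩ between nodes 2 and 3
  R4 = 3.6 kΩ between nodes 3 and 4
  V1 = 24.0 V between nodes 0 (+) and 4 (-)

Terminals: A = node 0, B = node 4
Nodal analysis, taking node 4 as the 0 V reference.
Source V1 fixes V_0 = 24 V.
KCL at each unknown node (sum of currents leaving = 0; resistances in Ω):
  Node 1: (V_1 - 24)/3300 + (V_1 - V_2)/68000 = 0
  Node 2: (V_2 - V_1)/68000 + (V_2 - V_3)/47000 = 0
  Node 3: (V_3 - V_2)/47000 + (V_3 - 0)/3600 = 0
Collecting terms (coefficients in siemens):
  0.0003177·V_1 - 0.00001471·V_2 = 0.007273
  0.00003598·V_2 - 0.00001471·V_1 - 0.00002128·V_3 = 0
  0.0002991·V_3 - 0.00002128·V_2 = 0
Solving these 3 simultaneous equations (Gaussian elimination) gives:
  V_1 = 23.35 V, V_2 = 9.962 V, V_3 = 0.7088 V
The requested potential is V_3 = 0.7088 V.

Final answer: V_3 = 0.7088 V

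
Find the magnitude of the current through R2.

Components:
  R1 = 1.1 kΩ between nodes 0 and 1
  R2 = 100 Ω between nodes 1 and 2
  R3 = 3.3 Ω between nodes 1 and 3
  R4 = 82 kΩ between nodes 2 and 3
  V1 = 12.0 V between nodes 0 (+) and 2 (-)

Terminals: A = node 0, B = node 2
Nodal analysis, taking node 2 as the 0 V reference.
Source V1 fixes V_0 = 12 V.
KCL at each unknown node (sum of currents leaving = 0; resistances in Ω):
  Node 1: (V_1 - 12)/1100 + (V_1 - 0)/100 + (V_1 - V_3)/3.3 = 0
  Node 3: (V_3 - V_1)/3.3 + (V_3 - 0)/82000 = 0
Collecting terms (coefficients in siemens):
  0.3139·V_1 - 0.303·V_3 = 0.01091
  0.303·V_3 - 0.303·V_1 = 0
Determinant D = (0.3139)(0.303) - (-0.303)(-0.303) = 0.00331
V_1 = [(0.01091)(0.303) - (-0.303)(0)]/D = 0.9989 V
V_3 = [(0.3139)(0) - (0.01091)(-0.303)]/D = 0.9988 V
I_R2 = (V_1 - V_2)/R2 = (0.9989 - 0)/100 = 0.009989 A
|I_R2| = 0.009989 A

Final answer: |I_R2| = 0.009989 A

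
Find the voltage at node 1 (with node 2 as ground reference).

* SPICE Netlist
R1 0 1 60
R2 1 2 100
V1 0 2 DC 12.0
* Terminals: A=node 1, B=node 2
Nodal analysis, taking node 2 as the 0 V reference.
Source V1 fixes V_0 = 12 V.
KCL at each unknown node (sum of currents leaving = 0; resistances in Ω):
  Node 1: (V_1 - 12)/60 + (V_1 - 0)/100 = 0
Collecting terms: 0.02667 × V_1 = 0.2  =>  V_1 = 7.5 V
The requested potential is V_1 = 7.5 V.

Final answer: V_1 = 7.5 V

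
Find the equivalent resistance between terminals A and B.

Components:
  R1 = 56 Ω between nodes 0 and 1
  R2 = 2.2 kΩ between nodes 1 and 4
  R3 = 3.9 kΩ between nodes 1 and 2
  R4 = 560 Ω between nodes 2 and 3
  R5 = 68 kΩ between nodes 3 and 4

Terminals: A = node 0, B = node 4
Reduce the network between node 0 (A) and node 4 (B) by series/parallel combination:
  Rs1 = R3 + R4 (series, joined only at node 2) = 3900 + 560 = 4460 Ω
  Rs2 = R5 + Rs1 (series, joined only at node 3) = 68000 + 4460 = 72460 Ω
  Rp1 = R2 ‖ Rs2 (parallel, both between nodes 1 and 4) = 1/(1/2200 + 1/72460) = 2135 Ω
  Rs3 = R1 + Rp1 (series, joined only at node 1) = 56 + 2135 = 2191 Ω
R_eq = 2.191 kΩ

Final answer: 2.191 kΩ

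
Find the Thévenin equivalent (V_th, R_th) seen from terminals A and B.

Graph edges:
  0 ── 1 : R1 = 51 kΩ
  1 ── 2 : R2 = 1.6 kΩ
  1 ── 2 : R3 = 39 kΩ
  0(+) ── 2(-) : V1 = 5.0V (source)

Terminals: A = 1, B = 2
Step 1 — V_th is the open-circuit voltage V_A - V_B (nothing connected across the terminals).
Nodal analysis, taking node 2 as the 0 V reference.
Source V1 fixes V_0 = 5 V.
KCL at each unknown node (sum of currents leaving = 0; resistances in Ω):
  Node 1: (V_1 - 5)/51000 + (V_1 - 0)/1600 + (V_1 - 0)/39000 = 0
Collecting terms: 0.0006702 × V_1 = 0.00009804  =>  V_1 = 0.1463 V
V_th = V_1 - V_2 = 0.1463 - 0 = 0.1463 V
Step 2 — R_th: zero the source — replace V1 by a short circuit (node 2 merges into node 0) — and find the resistance seen between A (node 1) and B (node 0).
Reduce the network between node 1 (A) and node 0 (B) by series/parallel combination:
  Rp1 = R1 ‖ R2 ‖ R3 (parallel, all between nodes 0 and 1) = 1/(1/51000 + 1/1600 + 1/39000) = 1492 Ω
R_th = 1.492 kΩ

Final answer: V_th = 0.1463 V, R_th = 1.492 kΩ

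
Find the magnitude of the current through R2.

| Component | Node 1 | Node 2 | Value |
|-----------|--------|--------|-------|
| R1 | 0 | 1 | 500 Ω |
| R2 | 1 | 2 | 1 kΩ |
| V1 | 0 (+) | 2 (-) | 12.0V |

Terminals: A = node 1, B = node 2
Nodal analysis, taking node 2 as the 0 V reference.
Source V1 fixes V_0 = 12 V.
KCL at each unknown node (sum of currents leaving = 0; resistances in Ω):
  Node 1: (V_1 - 12)/500 + (V_1 - 0)/1000 = 0
Collecting terms: 0.003 × V_1 = 0.024  =>  V_1 = 8 V
I_R2 = (V_1 - V_2)/R2 = (8 - 0)/1000 = 0.008 A
|I_R2| = 0.008 A

Final answer: |I_R2| = 0.008 A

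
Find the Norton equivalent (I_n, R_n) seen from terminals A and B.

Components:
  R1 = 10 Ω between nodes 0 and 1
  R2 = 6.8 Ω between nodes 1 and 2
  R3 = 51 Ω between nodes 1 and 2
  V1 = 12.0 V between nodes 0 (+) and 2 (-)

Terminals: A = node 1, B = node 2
Find the Thévenin equivalent first; then I_n = V_th/R_th and R_n = R_th.
Step 1 — V_th is the open-circuit voltage V_A - V_B (nothing connected across the terminals).
Nodal analysis, taking node 2 as the 0 V reference.
Source V1 fixes V_0 = 12 V.
KCL at each unknown node (sum of currents leaving = 0; resistances in Ω):
  Node 1: (V_1 - 12)/10 + (V_1 - 0)/6.8 + (V_1 - 0)/51 = 0
Collecting terms: 0.2667 × V_1 = 1.2  =>  V_1 = 4.5 V
V_th = V_1 - V_2 = 4.5 - 0 = 4.5 V
Step 2 — R_th: zero the source — replace V1 by a short circuit (node 2 merges into node 0) — and find the resistance seen between A (node 1) and B (node 0).
Reduce the network between node 1 (A) and node 0 (B) by series/parallel combination:
  Rp1 = R1 ‖ R2 ‖ R3 (parallel, all between nodes 0 and 1) = 1/(1/10 + 1/6.8 + 1/51) = 3.75 Ω
R_th = 3.75 Ω
I_n = V_th/R_th = 4.5/3.75 = 1.2 A, and R_n = R_th = 3.75 Ω

Final answer: I_n = 1.2 A, R_n = 3.75 Ω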